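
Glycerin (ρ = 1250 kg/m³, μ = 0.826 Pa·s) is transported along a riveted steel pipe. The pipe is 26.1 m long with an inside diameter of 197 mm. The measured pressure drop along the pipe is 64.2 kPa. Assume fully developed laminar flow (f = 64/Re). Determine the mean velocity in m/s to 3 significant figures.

V ≈ 3.61 m/s

For laminar flow, f = 64/Re with Re = ρVD/μ, so Darcy-Weisbach reduces to ΔP = 32μLV/D². Solving for V: V = ΔP·D²/(32μL) = 6.42e+04·(0.197)²/(32·0.826·26.1) = 3.612 m/s.
Check: Re = ρVD/μ = 1250·3.612·0.197/0.826 = 1077 < 2300, so the laminar assumption holds.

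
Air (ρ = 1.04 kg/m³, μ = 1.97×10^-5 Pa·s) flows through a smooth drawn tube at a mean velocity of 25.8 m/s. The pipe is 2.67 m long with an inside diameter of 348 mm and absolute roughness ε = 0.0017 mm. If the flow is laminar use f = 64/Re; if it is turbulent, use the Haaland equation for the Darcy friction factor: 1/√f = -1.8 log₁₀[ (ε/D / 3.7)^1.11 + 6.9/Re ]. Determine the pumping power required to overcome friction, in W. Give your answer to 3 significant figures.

Reynolds number Re = ρVD/μ = 1.04 · 25.8 · 0.348 / 1.97e-05 = 4.74e+05.
Re > 4000 → turbulent. Relative roughness ε/D = 1.7e-06/0.348 = 4.89e-06. Haaland: 1/√f = -1.8 log₁₀[(4.89e-06/3.7)^1.11 + 6.9/4.74e+05] = -1.8 log₁₀[2.98e-07 + 1.46e-05] = 8.691, so f = 0.01324.
Darcy-Weisbach: ΔP = f(L/D)(ρV²/2) = 0.01324·(2.67/0.348)·(1.04·25.8²/2) = 0.01324·7.672·346.1 = 35.16 Pa.
Q = V·A = 25.8·0.09511 = 2.454 m³/s.
Pumping power P = QΔP = 2.454·35.16 = 86.29 W = 86.3 W.

P ≈ 86.3 W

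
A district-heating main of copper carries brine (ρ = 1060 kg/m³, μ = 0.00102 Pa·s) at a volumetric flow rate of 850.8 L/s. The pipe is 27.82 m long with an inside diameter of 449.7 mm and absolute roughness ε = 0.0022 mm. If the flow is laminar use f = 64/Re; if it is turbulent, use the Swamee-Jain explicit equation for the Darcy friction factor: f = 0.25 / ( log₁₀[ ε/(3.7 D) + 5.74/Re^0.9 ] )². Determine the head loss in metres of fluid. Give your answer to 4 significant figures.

h_f ≈ 0.9246 m

Q = 850.8 L/s = 850.8/1000 = 0.8508 m³/s.
Cross-sectional area A = πD²/4 = π(0.4497)²/4 = 0.1588 m²; mean velocity V = Q/A = 0.8508/0.1588 = 5.357 m/s.
Reynolds number Re = ρVD/μ = 1060 · 5.357 · 0.4497 / 0.00102 = 2.503e+06.
Re > 4000 → turbulent. Relative roughness ε/D = 2.2e-06/0.4497 = 4.89e-06. Swamee-Jain: f = 0.25/(log₁₀[4.89e-06/3.7 + 5.74/2.503e+06^0.9])² = 0.25/(log₁₀[1.32e-06 + 1e-05])² = 0.25/(-4.946)² = 0.01022.
Darcy-Weisbach: ΔP = f(L/D)(ρV²/2) = 0.01022·(27.82/0.4497)·(1060·5.357²/2) = 0.01022·61.86·1.521e+04 = 9615 Pa.
Head loss h_f = ΔP/(ρg) = 9615/(1060·9.81) = 0.9246 m.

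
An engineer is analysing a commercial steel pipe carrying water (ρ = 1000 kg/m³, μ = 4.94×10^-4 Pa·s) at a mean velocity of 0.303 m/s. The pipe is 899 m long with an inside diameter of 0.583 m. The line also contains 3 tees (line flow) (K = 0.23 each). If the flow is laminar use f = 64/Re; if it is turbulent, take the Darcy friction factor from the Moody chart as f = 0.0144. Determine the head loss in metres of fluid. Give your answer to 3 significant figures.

Reynolds number Re = ρVD/μ = 1000 · 0.303 · 0.583 / 0.000494 = 3.576e+05.
Re > 4000 → turbulent; use the Moody-chart value f = 0.0144.
Total minor-loss coefficient ΣK = 3·0.23 = 0.69.
ΔP = [f·L/D + ΣK]·(ρV²/2) = [0.0144·899/0.583 + 0.69]·(1000·0.303²/2) = [22.21 + 0.69]·45.9 = 1051 Pa.
Head loss h_f = ΔP/(ρg) = 1051/(1000·9.81) = 0.107 m.

h_f ≈ 0.107 m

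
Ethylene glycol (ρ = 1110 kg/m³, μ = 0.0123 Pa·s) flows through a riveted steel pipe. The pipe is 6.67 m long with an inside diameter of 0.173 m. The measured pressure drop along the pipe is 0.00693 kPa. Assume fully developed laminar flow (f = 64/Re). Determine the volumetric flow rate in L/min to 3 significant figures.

For laminar flow, f = 64/Re with Re = ρVD/μ, so Darcy-Weisbach reduces to ΔP = 32μLV/D². Solving for V: V = ΔP·D²/(32μL) = 6.93·(0.173)²/(32·0.0123·6.67) = 0.079 m/s.
Check: Re = ρVD/μ = 1110·0.079·0.173/0.0123 = 1233 < 2300, so the laminar assumption holds.
Q = V·A = 0.079·(π/4·0.173²) = 0.001857 m³/s = 111 L/min.

Q ≈ 111 L/min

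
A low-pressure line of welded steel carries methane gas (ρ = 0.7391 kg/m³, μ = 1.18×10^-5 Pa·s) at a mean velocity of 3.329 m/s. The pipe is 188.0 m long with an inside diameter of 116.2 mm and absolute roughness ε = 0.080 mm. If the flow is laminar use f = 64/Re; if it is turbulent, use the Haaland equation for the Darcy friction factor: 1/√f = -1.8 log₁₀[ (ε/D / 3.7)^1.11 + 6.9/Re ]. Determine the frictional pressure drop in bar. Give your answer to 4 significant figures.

ΔP ≈ 0.001721 bar

Reynolds number Re = ρVD/μ = 0.7391 · 3.329 · 0.1162 / 1.18e-05 = 2.423e+04.
Re > 4000 → turbulent. Relative roughness ε/D = 8e-05/0.1162 = 0.000688. Haaland: 1/√f = -1.8 log₁₀[(0.000688/3.7)^1.11 + 6.9/2.423e+04] = -1.8 log₁₀[7.23e-05 + 0.000285] = 6.205, so f = 0.02597.
Darcy-Weisbach: ΔP = f(L/D)(ρV²/2) = 0.02597·(188/0.1162)·(0.7391·3.329²/2) = 0.02597·1618·4.095 = 172.1 Pa.
ΔP = 172.1 Pa = 0.001721 bar.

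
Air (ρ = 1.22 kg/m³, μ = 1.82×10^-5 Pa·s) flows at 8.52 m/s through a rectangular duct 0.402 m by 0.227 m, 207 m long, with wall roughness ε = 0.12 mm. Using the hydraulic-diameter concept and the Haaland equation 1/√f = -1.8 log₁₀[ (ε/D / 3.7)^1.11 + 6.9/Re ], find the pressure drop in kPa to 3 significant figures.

ΔP ≈ 0.585 kPa

Hydraulic diameter D_h = 4A/P = 4·(0.402·0.227)/(2·(0.402+0.227)) = 0.365/1.258 = 0.2902 m.
Re = ρVD_h/μ = 1.22·8.52·0.2902/1.82e-05 = 1.657e+05.
ε/D_h = 0.00012/0.2902 = 0.000414; Haaland gives 1/√f = -1.8 log₁₀[4.11e-05+4.16e-05] = 7.348, so f = 0.01852.
ΔP = f(L/D_h)(ρV²/2) = 0.01852·207/0.2902·44.28 = 585 Pa.
ΔP = 0.585 kPa.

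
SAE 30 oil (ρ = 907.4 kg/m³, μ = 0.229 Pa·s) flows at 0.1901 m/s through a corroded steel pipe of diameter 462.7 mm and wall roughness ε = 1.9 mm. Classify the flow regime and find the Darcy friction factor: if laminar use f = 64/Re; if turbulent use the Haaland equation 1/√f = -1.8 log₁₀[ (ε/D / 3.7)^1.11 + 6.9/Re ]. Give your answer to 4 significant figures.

Re = ρVD/μ = 907.4·0.1901·0.4627/0.229 = 348.5.
Re < 2300 → laminar, so f = 64/Re = 0.1836 (roughness is irrelevant in laminar flow).

f ≈ 0.1836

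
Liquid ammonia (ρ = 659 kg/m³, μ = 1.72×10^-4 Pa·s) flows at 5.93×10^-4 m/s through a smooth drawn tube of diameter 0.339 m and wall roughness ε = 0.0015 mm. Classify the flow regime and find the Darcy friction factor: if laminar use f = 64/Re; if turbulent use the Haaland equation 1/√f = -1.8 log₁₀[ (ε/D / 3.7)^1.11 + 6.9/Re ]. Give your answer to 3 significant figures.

Re = ρVD/μ = 659·0.000593·0.339/0.000172 = 770.2.
Re < 2300 → laminar, so f = 64/Re = 0.08309 (roughness is irrelevant in laminar flow).

f ≈ 0.0831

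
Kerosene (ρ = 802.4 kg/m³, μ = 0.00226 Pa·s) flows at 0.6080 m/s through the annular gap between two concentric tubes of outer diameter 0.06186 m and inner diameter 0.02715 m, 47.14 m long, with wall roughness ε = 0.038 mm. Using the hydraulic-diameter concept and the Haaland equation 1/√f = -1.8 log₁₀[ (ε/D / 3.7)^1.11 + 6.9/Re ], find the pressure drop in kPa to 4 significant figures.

ΔP ≈ 6.990 kPa

Hydraulic diameter D_h = 4A/P = D_o - D_i = 0.06186 - 0.02715 = 0.03471 m.
Re = ρVD_h/μ = 802.4·0.608·0.03471/0.00226 = 7493.
ε/D_h = 3.8e-05/0.03471 = 0.00109; Haaland gives 1/√f = -1.8 log₁₀[0.000121+0.000921] = 5.368, so f = 0.03471.
ΔP = f(L/D_h)(ρV²/2) = 0.03471·47.14/0.03471·148.3 = 6990 Pa.
ΔP = 6.990 kPa.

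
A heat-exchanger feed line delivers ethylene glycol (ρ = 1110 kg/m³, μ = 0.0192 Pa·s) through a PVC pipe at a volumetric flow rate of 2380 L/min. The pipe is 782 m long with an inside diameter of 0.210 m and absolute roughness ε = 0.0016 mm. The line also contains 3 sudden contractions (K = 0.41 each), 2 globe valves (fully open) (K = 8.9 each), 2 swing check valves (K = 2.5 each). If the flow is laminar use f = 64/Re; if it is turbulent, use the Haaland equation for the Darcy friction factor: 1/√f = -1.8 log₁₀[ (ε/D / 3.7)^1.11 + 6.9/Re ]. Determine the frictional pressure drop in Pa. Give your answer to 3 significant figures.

Q = 2380 L/min = 2380/60000 = 0.03967 m³/s.
Cross-sectional area A = πD²/4 = π(0.21)²/4 = 0.03464 m²; mean velocity V = Q/A = 0.03967/0.03464 = 1.145 m/s.
Reynolds number Re = ρVD/μ = 1110 · 1.145 · 0.21 / 0.0192 = 1.39e+04.
Re > 4000 → turbulent. Relative roughness ε/D = 1.6e-06/0.21 = 7.62e-06. Haaland: 1/√f = -1.8 log₁₀[(7.62e-06/3.7)^1.11 + 6.9/1.39e+04] = -1.8 log₁₀[4.88e-07 + 0.000496] = 5.947, so f = 0.02828.
Total minor-loss coefficient ΣK = 3·0.41 + 2·8.9 + 2·2.5 = 24.
ΔP = [f·L/D + ΣK]·(ρV²/2) = [0.02828·782/0.21 + 24]·(1110·1.145²/2) = [105.3 + 24]·727.9 = 9.414e+04 Pa.

ΔP ≈ 94100 Pa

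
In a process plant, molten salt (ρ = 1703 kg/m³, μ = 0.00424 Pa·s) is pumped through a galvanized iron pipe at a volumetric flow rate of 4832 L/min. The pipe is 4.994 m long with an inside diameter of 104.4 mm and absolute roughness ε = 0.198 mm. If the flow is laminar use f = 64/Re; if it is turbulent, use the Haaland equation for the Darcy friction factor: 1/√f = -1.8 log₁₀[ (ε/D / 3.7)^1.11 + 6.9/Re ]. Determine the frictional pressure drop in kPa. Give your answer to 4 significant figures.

ΔP ≈ 84.94 kPa

Q = 4832 L/min = 4832/60000 = 0.08053 m³/s.
Cross-sectional area A = πD²/4 = π(0.1044)²/4 = 0.00856 m²; mean velocity V = Q/A = 0.08053/0.00856 = 9.408 m/s.
Reynolds number Re = ρVD/μ = 1703 · 9.408 · 0.1044 / 0.00424 = 3.945e+05.
Re > 4000 → turbulent. Relative roughness ε/D = 0.000198/0.1044 = 0.0019. Haaland: 1/√f = -1.8 log₁₀[(0.0019/3.7)^1.11 + 6.9/3.945e+05] = -1.8 log₁₀[0.000223 + 1.75e-05] = 6.515, so f = 0.02356.
Darcy-Weisbach: ΔP = f(L/D)(ρV²/2) = 0.02356·(4.994/0.1044)·(1703·9.408²/2) = 0.02356·47.84·7.536e+04 = 8.494e+04 Pa.
ΔP = 8.494e+04 Pa = 84.94 kPa.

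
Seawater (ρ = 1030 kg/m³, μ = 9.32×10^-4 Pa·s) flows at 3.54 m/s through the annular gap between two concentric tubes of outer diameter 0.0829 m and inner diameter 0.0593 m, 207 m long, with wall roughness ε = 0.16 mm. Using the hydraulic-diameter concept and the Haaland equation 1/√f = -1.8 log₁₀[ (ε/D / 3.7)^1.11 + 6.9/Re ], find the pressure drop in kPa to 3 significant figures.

Hydraulic diameter D_h = 4A/P = D_o - D_i = 0.0829 - 0.0593 = 0.0236 m.
Re = ρVD_h/μ = 1030·3.54·0.0236/0.000932 = 9.233e+04.
ε/D_h = 0.00016/0.0236 = 0.00678; Haaland gives 1/√f = -1.8 log₁₀[0.000916+7.47e-05] = 5.407, so f = 0.0342.
ΔP = f(L/D_h)(ρV²/2) = 0.0342·207/0.0236·6454 = 1.936e+06 Pa.
ΔP = 1940 kPa.

ΔP ≈ 1940 kPa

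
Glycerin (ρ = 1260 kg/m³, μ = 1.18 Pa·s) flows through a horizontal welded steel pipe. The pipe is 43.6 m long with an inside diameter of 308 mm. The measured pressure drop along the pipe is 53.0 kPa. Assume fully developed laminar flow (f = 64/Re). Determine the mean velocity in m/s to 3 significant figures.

V ≈ 3.05 m/s

For laminar flow, f = 64/Re with Re = ρVD/μ, so Darcy-Weisbach reduces to ΔP = 32μLV/D². Solving for V: V = ΔP·D²/(32μL) = 5.3e+04·(0.308)²/(32·1.18·43.6) = 3.054 m/s.
Check: Re = ρVD/μ = 1260·3.054·0.308/1.18 = 1004 < 2300, so the laminar assumption holds.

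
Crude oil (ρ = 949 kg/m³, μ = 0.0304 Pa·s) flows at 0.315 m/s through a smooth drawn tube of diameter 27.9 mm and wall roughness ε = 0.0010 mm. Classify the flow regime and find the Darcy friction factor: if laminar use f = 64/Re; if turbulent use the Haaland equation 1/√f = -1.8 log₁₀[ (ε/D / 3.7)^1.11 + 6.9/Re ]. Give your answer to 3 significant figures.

Re = ρVD/μ = 949·0.315·0.0279/0.0304 = 274.4.
Re < 2300 → laminar, so f = 64/Re = 0.2333 (roughness is irrelevant in laminar flow).

f ≈ 0.233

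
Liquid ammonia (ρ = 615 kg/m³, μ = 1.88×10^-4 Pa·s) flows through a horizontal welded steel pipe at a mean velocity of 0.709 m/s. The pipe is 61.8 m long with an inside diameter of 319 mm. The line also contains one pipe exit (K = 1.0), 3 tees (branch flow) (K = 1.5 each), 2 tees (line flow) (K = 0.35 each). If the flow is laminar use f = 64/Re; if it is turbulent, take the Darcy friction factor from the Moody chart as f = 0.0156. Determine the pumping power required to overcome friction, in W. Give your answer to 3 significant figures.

P ≈ 80.8 W

Reynolds number Re = ρVD/μ = 615 · 0.709 · 0.319 / 0.000188 = 7.399e+05.
Re > 4000 → turbulent; use the Moody-chart value f = 0.0156.
Total minor-loss coefficient ΣK = 1·1 + 3·1.5 + 2·0.35 = 6.2.
ΔP = [f·L/D + ΣK]·(ρV²/2) = [0.0156·61.8/0.319 + 6.2]·(615·0.709²/2) = [3.022 + 6.2]·154.6 = 1426 Pa.
Q = V·A = 0.709·0.07992 = 0.05667 m³/s.
Pumping power P = QΔP = 0.05667·1426 = 80.78 W = 80.8 W.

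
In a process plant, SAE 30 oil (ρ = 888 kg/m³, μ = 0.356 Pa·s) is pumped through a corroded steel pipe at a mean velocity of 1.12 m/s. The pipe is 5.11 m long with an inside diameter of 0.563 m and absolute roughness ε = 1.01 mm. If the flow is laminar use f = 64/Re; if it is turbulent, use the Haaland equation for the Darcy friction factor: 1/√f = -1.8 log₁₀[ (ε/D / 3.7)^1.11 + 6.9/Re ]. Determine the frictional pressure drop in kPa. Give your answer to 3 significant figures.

Reynolds number Re = ρVD/μ = 888 · 1.12 · 0.563 / 0.356 = 1573.
Re < 2300 → laminar flow, so f = 64/Re = 64/1573 = 0.04069 (the turbulent correlation is not needed).
Darcy-Weisbach: ΔP = f(L/D)(ρV²/2) = 0.04069·(5.11/0.563)·(888·1.12²/2) = 0.04069·9.076·557 = 205.7 Pa.
ΔP = 205.7 Pa = 0.206 kPa.

ΔP ≈ 0.206 kPa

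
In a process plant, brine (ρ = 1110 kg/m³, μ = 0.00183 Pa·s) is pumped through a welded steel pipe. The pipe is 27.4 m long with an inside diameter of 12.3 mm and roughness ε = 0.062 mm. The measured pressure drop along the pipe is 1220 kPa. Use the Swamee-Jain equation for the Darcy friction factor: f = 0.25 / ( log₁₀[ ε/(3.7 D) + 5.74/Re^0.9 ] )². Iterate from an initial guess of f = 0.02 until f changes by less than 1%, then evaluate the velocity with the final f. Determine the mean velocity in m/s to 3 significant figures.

V ≈ 5.47 m/s

Rearranging Darcy-Weisbach: V = √(2·ΔP·D/(f·L·ρ)). With ε/D = 6.2e-05/0.0123 = 0.00504, iterate starting from f = 0.02:
  f = 0.02 → V = √(2·1.22e+06·0.0123/(0.02·27.4·1110)) = 7.024 m/s; Re = ρVD/μ = 5.24e+04; f → 0.03251
  f = 0.03251 → V = 5.509 m/s; Re = 4.11e+04; f → 0.03299
  f = 0.03299 → V = 5.469 m/s; Re = 4.08e+04; f → 0.033
Converged (Δf/f < 1%). With the final f = 0.033: V = √(2·1.22e+06·0.0123/(0.033·27.4·1110)) = 5.468 m/s.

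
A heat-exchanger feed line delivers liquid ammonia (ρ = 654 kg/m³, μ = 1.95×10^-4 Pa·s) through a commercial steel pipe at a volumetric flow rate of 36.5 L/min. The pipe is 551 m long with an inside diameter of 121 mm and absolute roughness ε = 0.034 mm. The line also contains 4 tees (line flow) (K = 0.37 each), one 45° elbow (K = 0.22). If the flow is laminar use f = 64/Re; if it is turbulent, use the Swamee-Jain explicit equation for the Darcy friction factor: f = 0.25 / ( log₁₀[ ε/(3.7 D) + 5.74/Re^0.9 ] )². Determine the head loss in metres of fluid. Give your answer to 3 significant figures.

Q = 36.5 L/min = 36.5/60000 = 0.0006083 m³/s.
Cross-sectional area A = πD²/4 = π(0.121)²/4 = 0.0115 m²; mean velocity V = Q/A = 0.0006083/0.0115 = 0.0529 m/s.
Reynolds number Re = ρVD/μ = 654 · 0.0529 · 0.121 / 0.000195 = 2.147e+04.
Re > 4000 → turbulent. Relative roughness ε/D = 3.4e-05/0.121 = 0.000281. Swamee-Jain: f = 0.25/(log₁₀[0.000281/3.7 + 5.74/2.147e+04^0.9])² = 0.25/(log₁₀[7.59e-05 + 0.000725])² = 0.25/(-3.096)² = 0.02607.
Total minor-loss coefficient ΣK = 4·0.37 + 1·0.22 = 1.7.
ΔP = [f·L/D + ΣK]·(ρV²/2) = [0.02607·551/0.121 + 1.7]·(654·0.0529²/2) = [118.7 + 1.7]·0.9152 = 110.2 Pa.
Head loss h_f = ΔP/(ρg) = 110.2/(654·9.81) = 0.0172 m.

h_f ≈ 0.0172 m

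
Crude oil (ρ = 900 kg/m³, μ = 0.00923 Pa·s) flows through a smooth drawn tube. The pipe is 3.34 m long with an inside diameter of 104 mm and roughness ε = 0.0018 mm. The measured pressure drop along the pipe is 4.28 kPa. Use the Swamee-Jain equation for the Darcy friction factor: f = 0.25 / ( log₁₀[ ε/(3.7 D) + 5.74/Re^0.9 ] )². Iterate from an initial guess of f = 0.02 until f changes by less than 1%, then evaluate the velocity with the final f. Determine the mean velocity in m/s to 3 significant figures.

Rearranging Darcy-Weisbach: V = √(2·ΔP·D/(f·L·ρ)). With ε/D = 1.8e-06/0.104 = 1.73e-05, iterate starting from f = 0.02:
  f = 0.02 → V = √(2·4280·0.104/(0.02·3.34·900)) = 3.848 m/s; Re = ρVD/μ = 3.902e+04; f → 0.02203
  f = 0.02203 → V = 3.666 m/s; Re = 3.718e+04; f → 0.02228
  f = 0.02228 → V = 3.646 m/s; Re = 3.697e+04; f → 0.02231
Converged (Δf/f < 1%). With the final f = 0.02231: V = √(2·4280·0.104/(0.02231·3.34·900)) = 3.644 m/s.

V ≈ 3.64 m/s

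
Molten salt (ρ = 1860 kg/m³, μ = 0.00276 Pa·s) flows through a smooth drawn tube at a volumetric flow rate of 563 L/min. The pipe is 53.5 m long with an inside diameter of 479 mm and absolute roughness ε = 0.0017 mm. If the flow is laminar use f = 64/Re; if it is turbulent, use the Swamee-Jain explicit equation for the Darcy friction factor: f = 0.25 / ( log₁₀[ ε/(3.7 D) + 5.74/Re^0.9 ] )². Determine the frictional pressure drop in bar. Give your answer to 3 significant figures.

Q = 563 L/min = 563/60000 = 0.009383 m³/s.
Cross-sectional area A = πD²/4 = π(0.479)²/4 = 0.1802 m²; mean velocity V = Q/A = 0.009383/0.1802 = 0.05207 m/s.
Reynolds number Re = ρVD/μ = 1860 · 0.05207 · 0.479 / 0.00276 = 1.681e+04.
Re > 4000 → turbulent. Relative roughness ε/D = 1.7e-06/0.479 = 3.55e-06. Swamee-Jain: f = 0.25/(log₁₀[3.55e-06/3.7 + 5.74/1.681e+04^0.9])² = 0.25/(log₁₀[9.59e-07 + 0.000904])² = 0.25/(-3.044)² = 0.02699.
Darcy-Weisbach: ΔP = f(L/D)(ρV²/2) = 0.02699·(53.5/0.479)·(1860·0.05207²/2) = 0.02699·111.7·2.522 = 7.601 Pa.
ΔP = 7.601 Pa = 7.60×10^-5 bar.

ΔP ≈ 7.60×10^-5 bar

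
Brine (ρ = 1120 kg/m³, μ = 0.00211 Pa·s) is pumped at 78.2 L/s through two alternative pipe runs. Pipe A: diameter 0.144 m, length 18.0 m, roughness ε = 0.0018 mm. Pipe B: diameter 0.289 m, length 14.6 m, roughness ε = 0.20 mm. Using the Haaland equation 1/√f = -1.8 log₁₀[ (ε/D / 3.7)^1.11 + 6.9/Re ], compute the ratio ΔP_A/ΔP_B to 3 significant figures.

Pipe A: V = Q/A = 0.0782/0.01629 = 4.802 m/s; Re = 3.67e+05; ε/D = 1.25e-05; Haaland → f = 0.01393; ΔP_A = f(L/D)(ρV²/2) = 2.249e+04 Pa.
Pipe B: V = Q/A = 0.0782/0.0656 = 1.192 m/s; Re = 1.829e+05; ε/D = 0.000692; Haaland → f = 0.01971; ΔP_B = f(L/D)(ρV²/2) = 792.6 Pa.
ΔP_A/ΔP_B = 2.249e+04/792.6 = 28.4.

ΔP_A/ΔP_B ≈ 28.4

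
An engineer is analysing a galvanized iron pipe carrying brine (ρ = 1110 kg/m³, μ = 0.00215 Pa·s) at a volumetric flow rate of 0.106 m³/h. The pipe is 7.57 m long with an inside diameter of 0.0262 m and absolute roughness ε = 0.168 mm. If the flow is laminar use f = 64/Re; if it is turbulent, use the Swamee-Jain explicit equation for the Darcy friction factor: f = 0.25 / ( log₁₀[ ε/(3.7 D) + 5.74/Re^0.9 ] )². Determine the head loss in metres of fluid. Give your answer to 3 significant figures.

Q = 0.106 m³/h = 0.106/3600 = 2.944e-05 m³/s.
Cross-sectional area A = πD²/4 = π(0.0262)²/4 = 0.0005391 m²; mean velocity V = Q/A = 2.944e-05/0.0005391 = 0.05461 m/s.
Reynolds number Re = ρVD/μ = 1110 · 0.05461 · 0.0262 / 0.00215 = 738.7.
Re < 2300 → laminar flow, so f = 64/Re = 64/738.7 = 0.08663 (the turbulent correlation is not needed).
Darcy-Weisbach: ΔP = f(L/D)(ρV²/2) = 0.08663·(7.57/0.0262)·(1110·0.05461²/2) = 0.08663·288.9·1.655 = 41.44 Pa.
Head loss h_f = ΔP/(ρg) = 41.44/(1110·9.81) = 0.00381 m.

h_f ≈ 0.00381 m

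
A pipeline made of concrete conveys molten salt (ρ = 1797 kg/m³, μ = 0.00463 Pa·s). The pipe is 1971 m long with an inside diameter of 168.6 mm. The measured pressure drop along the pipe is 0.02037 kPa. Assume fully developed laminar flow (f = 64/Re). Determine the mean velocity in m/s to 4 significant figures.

For laminar flow, f = 64/Re with Re = ρVD/μ, so Darcy-Weisbach reduces to ΔP = 32μLV/D². Solving for V: V = ΔP·D²/(32μL) = 20.37·(0.1686)²/(32·0.00463·1971) = 0.001983 m/s.
Check: Re = ρVD/μ = 1797·0.001983·0.1686/0.00463 = 129.8 < 2300, so the laminar assumption holds.

V ≈ 0.001983 m/s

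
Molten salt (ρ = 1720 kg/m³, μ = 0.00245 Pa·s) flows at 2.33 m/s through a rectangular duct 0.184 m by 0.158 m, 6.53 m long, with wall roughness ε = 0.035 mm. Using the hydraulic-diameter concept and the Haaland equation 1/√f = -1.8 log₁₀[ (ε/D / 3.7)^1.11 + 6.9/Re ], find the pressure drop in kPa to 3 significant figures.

ΔP ≈ 2.91 kPa

Hydraulic diameter D_h = 4A/P = 4·(0.184·0.158)/(2·(0.184+0.158)) = 0.1163/0.684 = 0.17 m.
Re = ρVD_h/μ = 1720·2.33·0.17/0.00245 = 2.781e+05.
ε/D_h = 3.5e-05/0.17 = 0.000206; Haaland gives 1/√f = -1.8 log₁₀[1.89e-05+2.48e-05] = 7.846, so f = 0.01624.
ΔP = f(L/D_h)(ρV²/2) = 0.01624·6.53/0.17·4669 = 2913 Pa.
ΔP = 2.91 kPa.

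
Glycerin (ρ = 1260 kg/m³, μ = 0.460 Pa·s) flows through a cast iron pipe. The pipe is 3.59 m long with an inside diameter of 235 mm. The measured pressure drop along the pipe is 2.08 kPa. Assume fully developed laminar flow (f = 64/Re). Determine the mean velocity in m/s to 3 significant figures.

For laminar flow, f = 64/Re with Re = ρVD/μ, so Darcy-Weisbach reduces to ΔP = 32μLV/D². Solving for V: V = ΔP·D²/(32μL) = 2080·(0.235)²/(32·0.46·3.59) = 2.174 m/s.
Check: Re = ρVD/μ = 1260·2.174·0.235/0.46 = 1399 < 2300, so the laminar assumption holds.

V ≈ 2.17 m/s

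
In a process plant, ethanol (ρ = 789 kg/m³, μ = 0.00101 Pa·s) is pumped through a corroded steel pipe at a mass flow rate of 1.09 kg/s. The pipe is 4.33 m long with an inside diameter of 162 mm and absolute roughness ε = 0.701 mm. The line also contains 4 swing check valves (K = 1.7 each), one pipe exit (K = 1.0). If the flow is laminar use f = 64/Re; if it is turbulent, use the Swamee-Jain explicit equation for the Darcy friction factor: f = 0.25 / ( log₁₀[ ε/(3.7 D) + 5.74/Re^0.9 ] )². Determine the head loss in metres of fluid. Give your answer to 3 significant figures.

h_f ≈ 0.00202 m

A = πD²/4 = π(0.162)²/4 = 0.02061 m²; mean velocity V = ṁ/(ρA) = 1.09/(789 · 0.02061) = 0.06702 m/s.
Reynolds number Re = ρVD/μ = 789 · 0.06702 · 0.162 / 0.00101 = 8482.
Re > 4000 → turbulent. Relative roughness ε/D = 0.000701/0.162 = 0.00433. Swamee-Jain: f = 0.25/(log₁₀[0.00433/3.7 + 5.74/8482^0.9])² = 0.25/(log₁₀[0.00117 + 0.00167])² = 0.25/(-2.546)² = 0.03855.
Total minor-loss coefficient ΣK = 4·1.7 + 1·1 = 7.8.
ΔP = [f·L/D + ΣK]·(ρV²/2) = [0.03855·4.33/0.162 + 7.8]·(789·0.06702²/2) = [1.03 + 7.8]·1.772 = 15.65 Pa.
Head loss h_f = ΔP/(ρg) = 15.65/(789·9.81) = 0.00202 m.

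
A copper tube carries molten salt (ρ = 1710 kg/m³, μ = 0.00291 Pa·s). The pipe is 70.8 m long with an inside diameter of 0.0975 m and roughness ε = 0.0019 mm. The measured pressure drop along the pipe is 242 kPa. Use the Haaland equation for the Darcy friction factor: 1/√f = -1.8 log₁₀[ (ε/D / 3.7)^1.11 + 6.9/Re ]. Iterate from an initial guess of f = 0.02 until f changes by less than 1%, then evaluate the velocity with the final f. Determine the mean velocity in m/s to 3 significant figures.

V ≈ 5.18 m/s

Rearranging Darcy-Weisbach: V = √(2·ΔP·D/(f·L·ρ)). With ε/D = 1.9e-06/0.0975 = 1.95e-05, iterate starting from f = 0.02:
  f = 0.02 → V = √(2·2.42e+05·0.0975/(0.02·70.8·1710)) = 4.415 m/s; Re = ρVD/μ = 2.529e+05; f → 0.01496
  f = 0.01496 → V = 5.105 m/s; Re = 2.925e+05; f → 0.01457
  f = 0.01457 → V = 5.172 m/s; Re = 2.963e+05; f → 0.01454
Converged (Δf/f < 1%). With the final f = 0.01454: V = √(2·2.42e+05·0.0975/(0.01454·70.8·1710)) = 5.178 m/s.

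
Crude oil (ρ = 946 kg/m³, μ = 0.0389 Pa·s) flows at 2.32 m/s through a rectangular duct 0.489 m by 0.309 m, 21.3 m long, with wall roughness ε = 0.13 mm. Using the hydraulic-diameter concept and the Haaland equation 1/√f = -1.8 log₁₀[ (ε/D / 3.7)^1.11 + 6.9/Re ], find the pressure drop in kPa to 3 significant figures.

ΔP ≈ 3.72 kPa

Hydraulic diameter D_h = 4A/P = 4·(0.489·0.309)/(2·(0.489+0.309)) = 0.6044/1.596 = 0.3787 m.
Re = ρVD_h/μ = 946·2.32·0.3787/0.0389 = 2.137e+04.
ε/D_h = 0.00013/0.3787 = 0.000343; Haaland gives 1/√f = -1.8 log₁₀[3.34e-05+0.000323] = 6.207, so f = 0.02596.
ΔP = f(L/D_h)(ρV²/2) = 0.02596·21.3/0.3787·2546 = 3717 Pa.
ΔP = 3.72 kPa.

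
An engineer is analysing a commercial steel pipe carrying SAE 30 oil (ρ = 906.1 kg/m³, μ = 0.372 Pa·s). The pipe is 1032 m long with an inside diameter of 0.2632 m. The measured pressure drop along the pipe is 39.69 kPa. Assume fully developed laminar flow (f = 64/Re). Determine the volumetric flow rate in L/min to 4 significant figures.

Q ≈ 730.6 L/min

For laminar flow, f = 64/Re with Re = ρVD/μ, so Darcy-Weisbach reduces to ΔP = 32μLV/D². Solving for V: V = ΔP·D²/(32μL) = 3.969e+04·(0.2632)²/(32·0.372·1032) = 0.2238 m/s.
Check: Re = ρVD/μ = 906.1·0.2238·0.2632/0.372 = 143.5 < 2300, so the laminar assumption holds.
Q = V·A = 0.2238·(π/4·0.2632²) = 0.01218 m³/s = 730.6 L/min.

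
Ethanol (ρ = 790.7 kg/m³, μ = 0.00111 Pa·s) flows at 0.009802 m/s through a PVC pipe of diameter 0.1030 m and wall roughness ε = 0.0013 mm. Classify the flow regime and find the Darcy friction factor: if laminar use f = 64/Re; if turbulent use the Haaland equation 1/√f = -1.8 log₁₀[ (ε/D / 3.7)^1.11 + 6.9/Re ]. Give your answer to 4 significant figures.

Re = ρVD/μ = 790.7·0.009802·0.103/0.00111 = 719.2.
Re < 2300 → laminar, so f = 64/Re = 0.08899 (roughness is irrelevant in laminar flow).

f ≈ 0.08899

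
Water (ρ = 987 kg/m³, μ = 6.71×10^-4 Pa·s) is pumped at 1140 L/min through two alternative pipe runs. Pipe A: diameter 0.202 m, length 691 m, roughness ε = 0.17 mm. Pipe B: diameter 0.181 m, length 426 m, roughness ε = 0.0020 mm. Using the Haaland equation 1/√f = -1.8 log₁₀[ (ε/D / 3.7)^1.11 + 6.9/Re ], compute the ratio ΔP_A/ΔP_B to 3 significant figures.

Pipe A: V = Q/A = 0.019/0.03205 = 0.5929 m/s; Re = 1.762e+05; ε/D = 0.000842; Haaland → f = 0.02042; ΔP_A = f(L/D)(ρV²/2) = 1.212e+04 Pa.
Pipe B: V = Q/A = 0.019/0.02573 = 0.7384 m/s; Re = 1.966e+05; ε/D = 1.1e-05; Haaland → f = 0.01562; ΔP_B = f(L/D)(ρV²/2) = 9890 Pa.
ΔP_A/ΔP_B = 1.212e+04/9890 = 1.23.

ΔP_A/ΔP_B ≈ 1.23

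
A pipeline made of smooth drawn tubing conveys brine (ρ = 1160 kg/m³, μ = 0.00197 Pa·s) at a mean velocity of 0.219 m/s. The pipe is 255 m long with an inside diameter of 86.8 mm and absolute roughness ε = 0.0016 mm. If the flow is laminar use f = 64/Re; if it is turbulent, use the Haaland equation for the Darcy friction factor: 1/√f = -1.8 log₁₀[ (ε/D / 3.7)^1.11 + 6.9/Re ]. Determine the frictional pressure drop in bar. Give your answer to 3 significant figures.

ΔP ≈ 0.0245 bar

Reynolds number Re = ρVD/μ = 1160 · 0.219 · 0.0868 / 0.00197 = 1.119e+04.
Re > 4000 → turbulent. Relative roughness ε/D = 1.6e-06/0.0868 = 1.84e-05. Haaland: 1/√f = -1.8 log₁₀[(1.84e-05/3.7)^1.11 + 6.9/1.119e+04] = -1.8 log₁₀[1.3e-06 + 0.000616] = 5.777, so f = 0.02997.
Darcy-Weisbach: ΔP = f(L/D)(ρV²/2) = 0.02997·(255/0.0868)·(1160·0.219²/2) = 0.02997·2938·27.82 = 2449 Pa.
ΔP = 2449 Pa = 0.0245 bar.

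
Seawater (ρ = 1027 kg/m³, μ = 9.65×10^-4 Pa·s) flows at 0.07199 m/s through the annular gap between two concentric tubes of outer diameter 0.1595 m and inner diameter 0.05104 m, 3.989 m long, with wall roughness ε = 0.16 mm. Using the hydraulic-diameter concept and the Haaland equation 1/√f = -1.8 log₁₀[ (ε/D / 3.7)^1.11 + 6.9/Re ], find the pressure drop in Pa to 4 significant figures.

ΔP ≈ 3.355 Pa

Hydraulic diameter D_h = 4A/P = D_o - D_i = 0.1595 - 0.05104 = 0.1085 m.
Re = ρVD_h/μ = 1027·0.07199·0.1085/0.000965 = 8310.
ε/D_h = 0.00016/0.1085 = 0.00148; Haaland gives 1/√f = -1.8 log₁₀[0.000169+0.00083] = 5.401, so f = 0.03428.
ΔP = f(L/D_h)(ρV²/2) = 0.03428·3.989/0.1085·2.661 = 3.355 Pa.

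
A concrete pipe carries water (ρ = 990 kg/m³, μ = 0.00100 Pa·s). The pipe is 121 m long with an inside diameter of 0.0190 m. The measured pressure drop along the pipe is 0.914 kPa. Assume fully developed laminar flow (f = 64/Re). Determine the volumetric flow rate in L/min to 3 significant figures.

Q ≈ 1.45 L/min

For laminar flow, f = 64/Re with Re = ρVD/μ, so Darcy-Weisbach reduces to ΔP = 32μLV/D². Solving for V: V = ΔP·D²/(32μL) = 914·(0.019)²/(32·0.001·121) = 0.08522 m/s.
Check: Re = ρVD/μ = 990·0.08522·0.019/0.001 = 1603 < 2300, so the laminar assumption holds.
Q = V·A = 0.08522·(π/4·0.019²) = 2.416e-05 m³/s = 1.45 L/min.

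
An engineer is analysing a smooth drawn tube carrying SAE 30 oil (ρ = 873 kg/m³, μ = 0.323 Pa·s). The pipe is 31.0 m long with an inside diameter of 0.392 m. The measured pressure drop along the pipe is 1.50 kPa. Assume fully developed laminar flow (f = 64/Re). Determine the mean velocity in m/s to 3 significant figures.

V ≈ 0.719 m/s

For laminar flow, f = 64/Re with Re = ρVD/μ, so Darcy-Weisbach reduces to ΔP = 32μLV/D². Solving for V: V = ΔP·D²/(32μL) = 1500·(0.392)²/(32·0.323·31) = 0.7194 m/s.
Check: Re = ρVD/μ = 873·0.7194·0.392/0.323 = 762.2 < 2300, so the laminar assumption holds.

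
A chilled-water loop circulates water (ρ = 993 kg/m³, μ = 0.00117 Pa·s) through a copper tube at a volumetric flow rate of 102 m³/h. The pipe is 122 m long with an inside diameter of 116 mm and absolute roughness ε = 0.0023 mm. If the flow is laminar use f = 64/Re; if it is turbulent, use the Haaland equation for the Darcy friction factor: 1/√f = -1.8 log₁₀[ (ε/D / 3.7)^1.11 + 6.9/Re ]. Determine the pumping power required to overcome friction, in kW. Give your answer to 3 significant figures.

Q = 102 m³/h = 102/3600 = 0.02833 m³/s.
Cross-sectional area A = πD²/4 = π(0.116)²/4 = 0.01057 m²; mean velocity V = Q/A = 0.02833/0.01057 = 2.681 m/s.
Reynolds number Re = ρVD/μ = 993 · 2.681 · 0.116 / 0.00117 = 2.639e+05.
Re > 4000 → turbulent. Relative roughness ε/D = 2.3e-06/0.116 = 1.98e-05. Haaland: 1/√f = -1.8 log₁₀[(1.98e-05/3.7)^1.11 + 6.9/2.639e+05] = -1.8 log₁₀[1.41e-06 + 2.61e-05] = 8.208, so f = 0.01484.
Darcy-Weisbach: ΔP = f(L/D)(ρV²/2) = 0.01484·(122/0.116)·(993·2.681²/2) = 0.01484·1052·3569 = 5.571e+04 Pa.
Pumping power P = QΔP = 0.02833·5.571e+04 = 1579 W = 1.58 kW.

P ≈ 1.58 kW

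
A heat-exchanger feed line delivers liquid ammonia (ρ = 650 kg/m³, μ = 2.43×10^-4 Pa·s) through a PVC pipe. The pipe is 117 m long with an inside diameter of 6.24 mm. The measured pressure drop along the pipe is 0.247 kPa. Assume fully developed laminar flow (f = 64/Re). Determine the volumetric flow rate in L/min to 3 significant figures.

Q ≈ 0.0194 L/min

For laminar flow, f = 64/Re with Re = ρVD/μ, so Darcy-Weisbach reduces to ΔP = 32μLV/D². Solving for V: V = ΔP·D²/(32μL) = 247·(0.00624)²/(32·0.000243·117) = 0.01057 m/s.
Check: Re = ρVD/μ = 650·0.01057·0.00624/0.000243 = 176.4 < 2300, so the laminar assumption holds.
Q = V·A = 0.01057·(π/4·0.00624²) = 3.233e-07 m³/s = 0.0194 L/min.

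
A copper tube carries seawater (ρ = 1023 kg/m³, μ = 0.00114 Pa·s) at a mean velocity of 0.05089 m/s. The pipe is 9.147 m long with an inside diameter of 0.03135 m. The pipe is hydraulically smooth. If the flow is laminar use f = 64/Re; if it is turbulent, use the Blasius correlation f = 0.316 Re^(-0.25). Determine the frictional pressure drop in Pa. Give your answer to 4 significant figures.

Reynolds number Re = ρVD/μ = 1023 · 0.05089 · 0.03135 / 0.00114 = 1432.
Re < 2300 → laminar flow, so f = 64/Re = 64/1432 = 0.0447 (the turbulent correlation is not needed).
Darcy-Weisbach: ΔP = f(L/D)(ρV²/2) = 0.0447·(9.147/0.03135)·(1023·0.05089²/2) = 0.0447·291.8·1.325 = 17.28 Pa.

ΔP ≈ 17.28 Pa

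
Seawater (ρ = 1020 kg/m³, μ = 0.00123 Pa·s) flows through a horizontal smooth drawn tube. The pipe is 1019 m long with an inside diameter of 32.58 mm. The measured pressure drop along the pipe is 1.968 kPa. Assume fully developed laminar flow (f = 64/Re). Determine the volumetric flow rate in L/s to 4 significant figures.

For laminar flow, f = 64/Re with Re = ρVD/μ, so Darcy-Weisbach reduces to ΔP = 32μLV/D². Solving for V: V = ΔP·D²/(32μL) = 1968·(0.03258)²/(32·0.00123·1019) = 0.05208 m/s.
Check: Re = ρVD/μ = 1020·0.05208·0.03258/0.00123 = 1407 < 2300, so the laminar assumption holds.
Q = V·A = 0.05208·(π/4·0.03258²) = 4.342e-05 m³/s = 0.04342 L/s.

Q ≈ 0.04342 L/s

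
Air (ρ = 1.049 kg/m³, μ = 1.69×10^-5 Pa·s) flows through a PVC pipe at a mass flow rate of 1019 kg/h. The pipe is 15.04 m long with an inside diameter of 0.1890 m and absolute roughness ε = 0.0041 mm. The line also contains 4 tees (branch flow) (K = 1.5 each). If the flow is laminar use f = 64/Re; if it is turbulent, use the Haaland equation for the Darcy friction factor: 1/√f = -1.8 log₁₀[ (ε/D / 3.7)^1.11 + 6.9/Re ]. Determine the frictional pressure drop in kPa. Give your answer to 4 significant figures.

ṁ = 1019 kg/h = 1019/3600 = 0.2831 kg/s.
A = πD²/4 = π(0.189)²/4 = 0.02806 m²; mean velocity V = ṁ/(ρA) = 0.2831/(1.049 · 0.02806) = 9.618 m/s.
Reynolds number Re = ρVD/μ = 1.049 · 9.618 · 0.189 / 1.69e-05 = 1.128e+05.
Re > 4000 → turbulent. Relative roughness ε/D = 4.1e-06/0.189 = 2.17e-05. Haaland: 1/√f = -1.8 log₁₀[(2.17e-05/3.7)^1.11 + 6.9/1.128e+05] = -1.8 log₁₀[1.56e-06 + 6.12e-05] = 7.565, so f = 0.01747.
Total minor-loss coefficient ΣK = 4·1.5 = 6.
ΔP = [f·L/D + ΣK]·(ρV²/2) = [0.01747·15.04/0.189 + 6]·(1.049·9.618²/2) = [1.391 + 6]·48.52 = 358.6 Pa.
ΔP = 358.6 Pa = 0.3586 kPa.

ΔP ≈ 0.3586 kPa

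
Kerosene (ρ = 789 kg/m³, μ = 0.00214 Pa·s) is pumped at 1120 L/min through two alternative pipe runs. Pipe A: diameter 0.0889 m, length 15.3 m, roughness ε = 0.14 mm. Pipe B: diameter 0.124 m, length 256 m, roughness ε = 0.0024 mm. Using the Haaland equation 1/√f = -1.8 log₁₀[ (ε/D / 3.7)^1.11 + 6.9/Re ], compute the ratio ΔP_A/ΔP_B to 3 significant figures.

ΔP_A/ΔP_B ≈ 0.390

Pipe A: V = Q/A = 0.01867/0.006207 = 3.007 m/s; Re = 9.857e+04; ε/D = 0.00157; Haaland → f = 0.02382; ΔP_A = f(L/D)(ρV²/2) = 1.462e+04 Pa.
Pipe B: V = Q/A = 0.01867/0.01208 = 1.546 m/s; Re = 7.067e+04; ε/D = 1.94e-05; Haaland → f = 0.01925; ΔP_B = f(L/D)(ρV²/2) = 3.746e+04 Pa.
ΔP_A/ΔP_B = 1.462e+04/3.746e+04 = 0.390.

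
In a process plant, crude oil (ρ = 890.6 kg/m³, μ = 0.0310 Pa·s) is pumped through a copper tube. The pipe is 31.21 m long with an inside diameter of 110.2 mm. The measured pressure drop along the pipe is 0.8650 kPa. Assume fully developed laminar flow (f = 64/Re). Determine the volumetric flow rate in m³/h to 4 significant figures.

Q ≈ 11.65 m³/h

For laminar flow, f = 64/Re with Re = ρVD/μ, so Darcy-Weisbach reduces to ΔP = 32μLV/D². Solving for V: V = ΔP·D²/(32μL) = 865·(0.1102)²/(32·0.031·31.21) = 0.3393 m/s.
Check: Re = ρVD/μ = 890.6·0.3393·0.1102/0.031 = 1074 < 2300, so the laminar assumption holds.
Q = V·A = 0.3393·(π/4·0.1102²) = 0.003236 m³/s = 11.65 m³/h.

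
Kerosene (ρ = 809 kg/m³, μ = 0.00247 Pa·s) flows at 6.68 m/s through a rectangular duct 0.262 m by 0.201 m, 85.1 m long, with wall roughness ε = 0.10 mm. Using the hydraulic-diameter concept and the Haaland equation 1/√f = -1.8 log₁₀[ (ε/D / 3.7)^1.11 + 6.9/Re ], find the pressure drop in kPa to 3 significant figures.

Hydraulic diameter D_h = 4A/P = 4·(0.262·0.201)/(2·(0.262+0.201)) = 0.2106/0.926 = 0.2275 m.
Re = ρVD_h/μ = 809·6.68·0.2275/0.00247 = 4.977e+05.
ε/D_h = 0.0001/0.2275 = 0.00044; Haaland gives 1/√f = -1.8 log₁₀[4.4e-05+1.39e-05] = 7.628, so f = 0.01719.
ΔP = f(L/D_h)(ρV²/2) = 0.01719·85.1/0.2275·1.805e+04 = 1.16e+05 Pa.
ΔP = 116 kPa.

ΔP ≈ 116 kPa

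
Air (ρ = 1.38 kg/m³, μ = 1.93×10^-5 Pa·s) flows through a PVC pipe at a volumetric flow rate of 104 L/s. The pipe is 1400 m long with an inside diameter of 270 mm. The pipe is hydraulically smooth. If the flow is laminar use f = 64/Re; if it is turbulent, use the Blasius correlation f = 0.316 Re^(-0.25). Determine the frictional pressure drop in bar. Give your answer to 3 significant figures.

Q = 104 L/s = 104/1000 = 0.104 m³/s.
Cross-sectional area A = πD²/4 = π(0.27)²/4 = 0.05726 m²; mean velocity V = Q/A = 0.104/0.05726 = 1.816 m/s.
Reynolds number Re = ρVD/μ = 1.38 · 1.816 · 0.27 / 1.93e-05 = 3.507e+04.
Re > 4000 → turbulent. Smooth-pipe (Blasius): f = 0.316 Re^(-0.25) = 0.316/(3.507e+04)^0.25 = 0.02309.
Darcy-Weisbach: ΔP = f(L/D)(ρV²/2) = 0.02309·(1400/0.27)·(1.38·1.816²/2) = 0.02309·5185·2.277 = 272.6 Pa.
ΔP = 272.6 Pa = 0.00273 bar.

ΔP ≈ 0.00273 bar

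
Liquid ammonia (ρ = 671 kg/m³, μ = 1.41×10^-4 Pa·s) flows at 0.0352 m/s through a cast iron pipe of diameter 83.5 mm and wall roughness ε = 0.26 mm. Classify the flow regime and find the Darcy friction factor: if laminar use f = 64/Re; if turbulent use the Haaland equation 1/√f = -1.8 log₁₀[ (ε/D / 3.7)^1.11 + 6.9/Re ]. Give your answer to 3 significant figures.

f ≈ 0.0331

Re = ρVD/μ = 671·0.0352·0.0835/0.000141 = 1.399e+04.
Re > 4000 → turbulent. ε/D = 0.00026/0.0835 = 0.00311; Haaland: 1/√f = -1.8 log₁₀[0.000386 + 0.000493] = 5.5, so f = 0.03305.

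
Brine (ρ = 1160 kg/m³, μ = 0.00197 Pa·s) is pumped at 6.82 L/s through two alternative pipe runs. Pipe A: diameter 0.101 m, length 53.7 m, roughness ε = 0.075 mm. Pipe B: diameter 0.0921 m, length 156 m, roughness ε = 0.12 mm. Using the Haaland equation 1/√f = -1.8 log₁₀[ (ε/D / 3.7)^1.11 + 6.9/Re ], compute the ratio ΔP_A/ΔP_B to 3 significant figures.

ΔP_A/ΔP_B ≈ 0.205

Pipe A: V = Q/A = 0.00682/0.008012 = 0.8512 m/s; Re = 5.062e+04; ε/D = 0.000743; Haaland → f = 0.02294; ΔP_A = f(L/D)(ρV²/2) = 5127 Pa.
Pipe B: V = Q/A = 0.00682/0.006662 = 1.024 m/s; Re = 5.552e+04; ε/D = 0.0013; Haaland → f = 0.02426; ΔP_B = f(L/D)(ρV²/2) = 2.498e+04 Pa.
ΔP_A/ΔP_B = 5127/2.498e+04 = 0.205.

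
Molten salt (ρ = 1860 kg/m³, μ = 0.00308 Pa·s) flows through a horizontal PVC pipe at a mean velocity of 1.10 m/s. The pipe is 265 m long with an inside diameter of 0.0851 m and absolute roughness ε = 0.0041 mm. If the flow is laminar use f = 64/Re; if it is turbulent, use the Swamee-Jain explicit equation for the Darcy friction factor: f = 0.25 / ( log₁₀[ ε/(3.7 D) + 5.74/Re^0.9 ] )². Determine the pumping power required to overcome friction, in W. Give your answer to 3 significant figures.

Reynolds number Re = ρVD/μ = 1860 · 1.1 · 0.0851 / 0.00308 = 5.653e+04.
Re > 4000 → turbulent. Relative roughness ε/D = 4.1e-06/0.0851 = 4.82e-05. Swamee-Jain: f = 0.25/(log₁₀[4.82e-05/3.7 + 5.74/5.653e+04^0.9])² = 0.25/(log₁₀[1.3e-05 + 0.000303])² = 0.25/(-3.5)² = 0.02041.
Darcy-Weisbach: ΔP = f(L/D)(ρV²/2) = 0.02041·(265/0.0851)·(1860·1.1²/2) = 0.02041·3114·1125 = 7.152e+04 Pa.
Q = V·A = 1.1·0.005688 = 0.006257 m³/s.
Pumping power P = QΔP = 0.006257·7.152e+04 = 447.5 W = 447 W.

P ≈ 447 W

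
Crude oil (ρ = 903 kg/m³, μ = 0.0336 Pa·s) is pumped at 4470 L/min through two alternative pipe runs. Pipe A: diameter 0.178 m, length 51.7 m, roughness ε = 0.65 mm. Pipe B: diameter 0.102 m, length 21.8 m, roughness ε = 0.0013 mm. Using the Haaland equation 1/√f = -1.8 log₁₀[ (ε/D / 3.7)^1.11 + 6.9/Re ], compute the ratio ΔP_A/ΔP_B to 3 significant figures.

ΔP_A/ΔP_B ≈ 0.203

Pipe A: V = Q/A = 0.0745/0.02488 = 2.994 m/s; Re = 1.432e+04; ε/D = 0.00365; Haaland → f = 0.03372; ΔP_A = f(L/D)(ρV²/2) = 3.963e+04 Pa.
Pipe B: V = Q/A = 0.0745/0.008171 = 9.117 m/s; Re = 2.499e+04; ε/D = 1.27e-05; Haaland → f = 0.02439; ΔP_B = f(L/D)(ρV²/2) = 1.956e+05 Pa.
ΔP_A/ΔP_B = 3.963e+04/1.956e+05 = 0.203.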